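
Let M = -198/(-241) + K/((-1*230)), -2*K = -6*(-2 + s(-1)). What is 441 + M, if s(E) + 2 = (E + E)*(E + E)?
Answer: 106479/241 ≈ 441.82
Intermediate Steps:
s(E) = -2 + 4*E² (s(E) = -2 + (E + E)*(E + E) = -2 + (2*E)*(2*E) = -2 + 4*E²)
K = 0 (K = -(-3)*(-2 + (-2 + 4*(-1)²)) = -(-3)*(-2 + (-2 + 4*1)) = -(-3)*(-2 + (-2 + 4)) = -(-3)*(-2 + 2) = -(-3)*0 = -½*0 = 0)
M = 198/241 (M = -198/(-241) + 0/((-1*230)) = -198*(-1/241) + 0/(-230) = 198/241 + 0*(-1/230) = 198/241 + 0 = 198/241 ≈ 0.82158)
441 + M = 441 + 198/241 = 106479/241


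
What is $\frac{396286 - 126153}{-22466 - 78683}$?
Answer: $- \frac{270133}{101149} \approx -2.6706$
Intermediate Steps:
$\frac{396286 - 126153}{-22466 - 78683} = \frac{270133}{-101149} = 270133 \left(- \frac{1}{101149}\right) = - \frac{270133}{101149}$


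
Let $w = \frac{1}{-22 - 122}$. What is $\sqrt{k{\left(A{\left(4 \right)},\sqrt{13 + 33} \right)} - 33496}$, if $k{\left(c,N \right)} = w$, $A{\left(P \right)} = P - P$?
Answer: $\frac{5 i \sqrt{192937}}{12} \approx 183.02 i$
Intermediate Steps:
$w = - \frac{1}{144}$ ($w = \frac{1}{-144} = - \frac{1}{144} \approx -0.0069444$)
$A{\left(P \right)} = 0$
$k{\left(c,N \right)} = - \frac{1}{144}$
$\sqrt{k{\left(A{\left(4 \right)},\sqrt{13 + 33} \right)} - 33496} = \sqrt{- \frac{1}{144} - 33496} = \sqrt{- \frac{4823425}{144}} = \frac{5 i \sqrt{192937}}{12}$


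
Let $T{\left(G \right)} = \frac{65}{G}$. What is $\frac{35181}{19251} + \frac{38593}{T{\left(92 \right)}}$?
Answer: $\frac{2531631123}{46345} \approx 54626.0$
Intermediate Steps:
$\frac{35181}{19251} + \frac{38593}{T{\left(92 \right)}} = \frac{35181}{19251} + \frac{38593}{65 \cdot \frac{1}{92}} = 35181 \cdot \frac{1}{19251} + \frac{38593}{65 \cdot \frac{1}{92}} = \frac{1303}{713} + \frac{38593}{\frac{65}{92}} = \frac{1303}{713} + 38593 \cdot \frac{92}{65} = \frac{1303}{713} + \frac{3550556}{65} = \frac{2531631123}{46345}$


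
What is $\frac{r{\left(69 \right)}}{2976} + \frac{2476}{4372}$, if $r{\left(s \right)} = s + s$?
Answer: $\frac{332163}{542128} \approx 0.6127$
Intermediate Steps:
$r{\left(s \right)} = 2 s$
$\frac{r{\left(69 \right)}}{2976} + \frac{2476}{4372} = \frac{2 \cdot 69}{2976} + \frac{2476}{4372} = 138 \cdot \frac{1}{2976} + 2476 \cdot \frac{1}{4372} = \frac{23}{496} + \frac{619}{1093} = \frac{332163}{542128}$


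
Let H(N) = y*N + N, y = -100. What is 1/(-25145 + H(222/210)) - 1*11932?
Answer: -10544761851/883738 ≈ -11932.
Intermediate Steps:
H(N) = -99*N (H(N) = -100*N + N = -99*N)
1/(-25145 + H(222/210)) - 1*11932 = 1/(-25145 - 21978/210) - 1*11932 = 1/(-25145 - 21978/210) - 11932 = 1/(-25145 - 99*37/35) - 11932 = 1/(-25145 - 3663/35) - 11932 = 1/(-883738/35) - 11932 = -35/883738 - 11932 = -10544761851/883738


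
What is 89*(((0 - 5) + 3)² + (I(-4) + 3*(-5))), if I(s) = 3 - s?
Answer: -356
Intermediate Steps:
89*(((0 - 5) + 3)² + (I(-4) + 3*(-5))) = 89*(((0 - 5) + 3)² + ((3 - 1*(-4)) + 3*(-5))) = 89*((-5 + 3)² + ((3 + 4) - 15)) = 89*((-2)² + (7 - 15)) = 89*(4 - 8) = 89*(-4) = -356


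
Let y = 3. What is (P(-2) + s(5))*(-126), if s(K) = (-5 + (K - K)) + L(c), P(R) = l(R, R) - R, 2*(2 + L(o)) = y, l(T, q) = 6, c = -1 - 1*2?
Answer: -315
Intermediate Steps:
c = -3 (c = -1 - 2 = -3)
L(o) = -1/2 (L(o) = -2 + (1/2)*3 = -2 + 3/2 = -1/2)
P(R) = 6 - R
s(K) = -11/2 (s(K) = (-5 + (K - K)) - 1/2 = (-5 + 0) - 1/2 = -5 - 1/2 = -11/2)
(P(-2) + s(5))*(-126) = ((6 - 1*(-2)) - 11/2)*(-126) = ((6 + 2) - 11/2)*(-126) = (8 - 11/2)*(-126) = (5/2)*(-126) = -315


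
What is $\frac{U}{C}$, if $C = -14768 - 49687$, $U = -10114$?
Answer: $\frac{10114}{64455} \approx 0.15692$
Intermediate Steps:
$C = -64455$ ($C = -14768 - 49687 = -64455$)
$\frac{U}{C} = - \frac{10114}{-64455} = \left(-10114\right) \left(- \frac{1}{64455}\right) = \frac{10114}{64455}$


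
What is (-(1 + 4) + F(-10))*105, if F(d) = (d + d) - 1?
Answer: -2730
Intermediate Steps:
F(d) = -1 + 2*d (F(d) = 2*d - 1 = -1 + 2*d)
(-(1 + 4) + F(-10))*105 = (-(1 + 4) + (-1 + 2*(-10)))*105 = (-1*5 + (-1 - 20))*105 = (-5 - 21)*105 = -26*105 = -2730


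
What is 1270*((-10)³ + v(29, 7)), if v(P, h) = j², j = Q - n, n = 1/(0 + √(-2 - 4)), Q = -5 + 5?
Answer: -3810635/3 ≈ -1.2702e+6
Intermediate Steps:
Q = 0
n = -I*√6/6 (n = 1/(0 + √(-6)) = 1/(0 + I*√6) = 1/(I*√6) = -I*√6/6 ≈ -0.40825*I)
j = I*√6/6 (j = 0 - (-1)*I*√6/6 = 0 + I*√6/6 = I*√6/6 ≈ 0.40825*I)
v(P, h) = -⅙ (v(P, h) = (I*√6/6)² = -⅙)
1270*((-10)³ + v(29, 7)) = 1270*((-10)³ - ⅙) = 1270*(-1000 - ⅙) = 1270*(-6001/6) = -3810635/3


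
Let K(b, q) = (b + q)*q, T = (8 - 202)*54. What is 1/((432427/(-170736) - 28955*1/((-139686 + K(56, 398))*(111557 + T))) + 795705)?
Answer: 353844169624848/281554678799588853139 ≈ 1.2568e-6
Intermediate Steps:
T = -10476 (T = -194*54 = -10476)
K(b, q) = q*(b + q)
1/((432427/(-170736) - 28955*1/((-139686 + K(56, 398))*(111557 + T))) + 795705) = 1/((432427/(-170736) - 28955*1/((-139686 + 398*(56 + 398))*(111557 - 10476))) + 795705) = 1/((432427*(-1/170736) - 28955*1/(101081*(-139686 + 398*454))) + 795705) = 1/((-432427/170736 - 28955*1/(101081*(-139686 + 180692))) + 795705) = 1/((-432427/170736 - 28955/(101081*41006)) + 795705) = 1/((-432427/170736 - 28955/4144927486) + 795705) = 1/(-896191750824701/353844169624848 + 795705) = 1/(281554678799588853139/353844169624848) = 353844169624848/281554678799588853139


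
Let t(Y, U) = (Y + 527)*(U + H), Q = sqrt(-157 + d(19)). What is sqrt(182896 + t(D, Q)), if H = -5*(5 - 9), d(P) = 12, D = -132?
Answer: sqrt(190796 + 395*I*sqrt(145)) ≈ 436.84 + 5.444*I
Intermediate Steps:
H = 20 (H = -5*(-4) = 20)
Q = I*sqrt(145) (Q = sqrt(-157 + 12) = sqrt(-145) = I*sqrt(145) ≈ 12.042*I)
t(Y, U) = (20 + U)*(527 + Y) (t(Y, U) = (Y + 527)*(U + 20) = (527 + Y)*(20 + U) = (20 + U)*(527 + Y))
sqrt(182896 + t(D, Q)) = sqrt(182896 + (10540 + 20*(-132) + 527*(I*sqrt(145)) + (I*sqrt(145))*(-132))) = sqrt(182896 + (10540 - 2640 + 527*I*sqrt(145) - 132*I*sqrt(145))) = sqrt(182896 + (7900 + 395*I*sqrt(145))) = sqrt(190796 + 395*I*sqrt(145))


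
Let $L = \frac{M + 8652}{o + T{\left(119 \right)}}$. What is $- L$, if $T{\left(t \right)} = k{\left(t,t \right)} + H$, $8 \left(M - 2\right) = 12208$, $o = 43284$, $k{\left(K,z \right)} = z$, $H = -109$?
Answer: $- \frac{5090}{21647} \approx -0.23514$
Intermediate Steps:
$M = 1528$ ($M = 2 + \frac{1}{8} \cdot 12208 = 2 + 1526 = 1528$)
$T{\left(t \right)} = -109 + t$ ($T{\left(t \right)} = t - 109 = -109 + t$)
$L = \frac{5090}{21647}$ ($L = \frac{1528 + 8652}{43284 + \left(-109 + 119\right)} = \frac{10180}{43284 + 10} = \frac{10180}{43294} = 10180 \cdot \frac{1}{43294} = \frac{5090}{21647} \approx 0.23514$)
$- L = \left(-1\right) \frac{5090}{21647} = - \frac{5090}{21647}$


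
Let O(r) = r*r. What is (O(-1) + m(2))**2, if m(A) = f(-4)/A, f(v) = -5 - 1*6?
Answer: 81/4 ≈ 20.250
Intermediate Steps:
f(v) = -11 (f(v) = -5 - 6 = -11)
O(r) = r**2
m(A) = -11/A
(O(-1) + m(2))**2 = ((-1)**2 - 11/2)**2 = (1 - 11*1/2)**2 = (1 - 11/2)**2 = (-9/2)**2 = 81/4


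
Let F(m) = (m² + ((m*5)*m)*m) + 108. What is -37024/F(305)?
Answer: -18512/70978129 ≈ -0.00026081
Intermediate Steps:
F(m) = 108 + m² + 5*m³ (F(m) = (m² + ((5*m)*m)*m) + 108 = (m² + (5*m²)*m) + 108 = (m² + 5*m³) + 108 = 108 + m² + 5*m³)
-37024/F(305) = -37024/(108 + 305² + 5*305³) = -37024/(108 + 93025 + 5*28372625) = -37024/(108 + 93025 + 141863125) = -37024/141956258 = -37024*1/141956258 = -18512/70978129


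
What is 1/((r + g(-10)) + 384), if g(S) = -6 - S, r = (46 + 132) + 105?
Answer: 1/671 ≈ 0.0014903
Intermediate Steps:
r = 283 (r = 178 + 105 = 283)
1/((r + g(-10)) + 384) = 1/((283 + (-6 - 1*(-10))) + 384) = 1/((283 + (-6 + 10)) + 384) = 1/((283 + 4) + 384) = 1/(287 + 384) = 1/671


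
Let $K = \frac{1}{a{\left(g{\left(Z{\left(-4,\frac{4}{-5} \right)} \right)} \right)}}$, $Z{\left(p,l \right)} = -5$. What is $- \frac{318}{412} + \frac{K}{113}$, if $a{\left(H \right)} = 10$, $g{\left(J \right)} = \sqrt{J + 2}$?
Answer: $- \frac{44866}{58195} \approx -0.77096$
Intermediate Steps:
$g{\left(J \right)} = \sqrt{2 + J}$
$K = \frac{1}{10} \approx 0.1$
$- \frac{318}{412} + \frac{K}{113} = - \frac{318}{412} + \frac{1}{10 \cdot 113} = \left(-318\right) \frac{1}{412} + \frac{1}{10} \cdot \frac{1}{113} = - \frac{159}{206} + \frac{1}{1130} = - \frac{44866}{58195}$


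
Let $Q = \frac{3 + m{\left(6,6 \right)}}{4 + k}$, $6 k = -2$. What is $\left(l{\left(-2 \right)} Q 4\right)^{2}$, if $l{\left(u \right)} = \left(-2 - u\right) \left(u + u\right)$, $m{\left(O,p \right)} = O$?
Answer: $0$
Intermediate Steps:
$k = - \frac{1}{3}$ ($k = \frac{1}{6} \left(-2\right) = - \frac{1}{3} \approx -0.33333$)
$l{\left(u \right)} = 2 u \left(-2 - u\right)$ ($l{\left(u \right)} = \left(-2 - u\right) 2 u = 2 u \left(-2 - u\right)$)
$Q = \frac{27}{11}$ ($Q = \frac{3 + 6}{4 - \frac{1}{3}} = \frac{9}{\frac{11}{3}} = 9 \cdot \frac{3}{11} = \frac{27}{11} \approx 2.4545$)
$\left(l{\left(-2 \right)} Q 4\right)^{2} = \left(\left(-2\right) \left(-2\right) \left(2 - 2\right) \frac{27}{11} \cdot 4\right)^{2} = \left(\left(-2\right) \left(-2\right) 0 \cdot \frac{27}{11} \cdot 4\right)^{2} = \left(0 \cdot \frac{27}{11} \cdot 4\right)^{2} = \left(0 \cdot 4\right)^{2} = 0^{2} = 0$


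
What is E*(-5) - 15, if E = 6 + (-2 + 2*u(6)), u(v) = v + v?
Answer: -155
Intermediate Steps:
u(v) = 2*v
E = 28 (E = 6 + (-2 + 2*(2*6)) = 6 + (-2 + 2*12) = 6 + (-2 + 24) = 6 + 22 = 28)
E*(-5) - 15 = 28*(-5) - 15 = -140 - 15 = -155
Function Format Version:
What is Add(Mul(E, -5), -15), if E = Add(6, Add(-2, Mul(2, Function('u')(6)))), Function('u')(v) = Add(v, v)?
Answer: -155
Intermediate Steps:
Function('u')(v) = Mul(2, v)
E = 28 (E = Add(6, Add(-2, Mul(2, Mul(2, 6)))) = Add(6, Add(-2, Mul(2, 12))) = Add(6, Add(-2, 24)) = Add(6, 22) = 28)
Add(Mul(E, -5), -15) = Add(Mul(28, -5), -15) = Add(-140, -15) = -155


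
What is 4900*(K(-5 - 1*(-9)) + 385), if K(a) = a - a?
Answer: 1886500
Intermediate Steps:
K(a) = 0
4900*(K(-5 - 1*(-9)) + 385) = 4900*(0 + 385) = 4900*385 = 1886500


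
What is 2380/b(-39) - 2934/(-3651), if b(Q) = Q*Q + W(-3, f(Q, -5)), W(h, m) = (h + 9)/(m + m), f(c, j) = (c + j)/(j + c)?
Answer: 1096733/463677 ≈ 2.3653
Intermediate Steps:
f(c, j) = 1 (f(c, j) = (c + j)/(c + j) = 1)
W(h, m) = (9 + h)/(2*m) (W(h, m) = (9 + h)/((2*m)) = (9 + h)*(1/(2*m)) = (9 + h)/(2*m))
b(Q) = 3 + Q² (b(Q) = Q*Q + (½)*(9 - 3)/1 = Q² + (½)*1*6 = Q² + 3 = 3 + Q²)
2380/b(-39) - 2934/(-3651) = 2380/(3 + (-39)²) - 2934/(-3651) = 2380/(3 + 1521) - 2934*(-1/3651) = 2380/1524 + 978/1217 = 2380*(1/1524) + 978/1217 = 595/381 + 978/1217 = 1096733/463677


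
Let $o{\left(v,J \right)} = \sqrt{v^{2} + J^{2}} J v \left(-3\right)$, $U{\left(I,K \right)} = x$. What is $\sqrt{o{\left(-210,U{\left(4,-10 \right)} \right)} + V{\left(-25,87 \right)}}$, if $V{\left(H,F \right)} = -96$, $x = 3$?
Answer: $\sqrt{-96 + 73710 \sqrt{29}} \approx 629.96$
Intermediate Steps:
$U{\left(I,K \right)} = 3$
$o{\left(v,J \right)} = - 3 J v \sqrt{J^{2} + v^{2}}$ ($o{\left(v,J \right)} = \sqrt{J^{2} + v^{2}} J v \left(-3\right) = J v \sqrt{J^{2} + v^{2}} \left(-3\right) = - 3 J v \sqrt{J^{2} + v^{2}}$)
$\sqrt{o{\left(-210,U{\left(4,-10 \right)} \right)} + V{\left(-25,87 \right)}} = \sqrt{\left(-3\right) 3 \left(-210\right) \sqrt{3^{2} + \left(-210\right)^{2}} - 96} = \sqrt{\left(-3\right) 3 \left(-210\right) \sqrt{9 + 44100} - 96} = \sqrt{\left(-3\right) 3 \left(-210\right) \sqrt{44109} - 96} = \sqrt{\left(-3\right) 3 \left(-210\right) 39 \sqrt{29} - 96} = \sqrt{73710 \sqrt{29} - 96} = \sqrt{-96 + 73710 \sqrt{29}}$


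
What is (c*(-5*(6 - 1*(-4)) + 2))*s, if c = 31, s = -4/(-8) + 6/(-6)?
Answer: 744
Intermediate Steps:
s = -½ (s = -4*(-⅛) + 6*(-⅙) = ½ - 1 = -½ ≈ -0.50000)
(c*(-5*(6 - 1*(-4)) + 2))*s = (31*(-5*(6 - 1*(-4)) + 2))*(-½) = (31*(-5*(6 + 4) + 2))*(-½) = (31*(-5*10 + 2))*(-½) = (31*(-50 + 2))*(-½) = (31*(-48))*(-½) = -1488*(-½) = 744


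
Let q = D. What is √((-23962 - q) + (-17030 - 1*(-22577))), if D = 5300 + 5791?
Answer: I*√29506 ≈ 171.77*I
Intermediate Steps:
D = 11091
q = 11091
√((-23962 - q) + (-17030 - 1*(-22577))) = √((-23962 - 1*11091) + (-17030 - 1*(-22577))) = √((-23962 - 11091) + (-17030 + 22577)) = √(-35053 + 5547) = √(-29506) = I*√29506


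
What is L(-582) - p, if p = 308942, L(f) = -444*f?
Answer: -50534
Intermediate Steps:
L(-582) - p = -444*(-582) - 1*308942 = 258408 - 308942 = -50534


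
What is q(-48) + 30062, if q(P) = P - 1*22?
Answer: 29992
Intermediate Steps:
q(P) = -22 + P (q(P) = P - 22 = -22 + P)
q(-48) + 30062 = (-22 - 48) + 30062 = -70 + 30062 = 29992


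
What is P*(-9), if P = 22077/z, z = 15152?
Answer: -198693/15152 ≈ -13.113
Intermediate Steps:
P = 22077/15152 ≈ 1.4570
P*(-9) = (22077/15152)*(-9) = -198693/15152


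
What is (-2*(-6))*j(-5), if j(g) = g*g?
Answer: 300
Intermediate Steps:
j(g) = g²
(-2*(-6))*j(-5) = -2*(-6)*(-5)² = 12*25 = 300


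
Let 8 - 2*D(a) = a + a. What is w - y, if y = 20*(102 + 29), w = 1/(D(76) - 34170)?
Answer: -89714041/34242 ≈ -2620.0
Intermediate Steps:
D(a) = 4 - a (D(a) = 4 - (a + a)/2 = 4 - a)
w = -1/34242 (w = 1/((4 - 1*76) - 34170) = 1/((4 - 76) - 34170) = 1/(-72 - 34170) = 1/(-34242) = -1/34242 ≈ -2.9204e-5)
y = 2620 (y = 20*131 = 2620)
w - y = -1/34242 - 1*2620 = -1/34242 - 2620 = -89714041/34242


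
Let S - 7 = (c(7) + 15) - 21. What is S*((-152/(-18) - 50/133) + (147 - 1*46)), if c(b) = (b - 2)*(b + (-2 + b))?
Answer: 7963855/1197 ≈ 6653.2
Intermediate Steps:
c(b) = (-2 + b)*(-2 + 2*b)
S = 61 (S = 7 + (((4 - 6*7 + 2*7**2) + 15) - 21) = 7 + (((4 - 42 + 2*49) + 15) - 21) = 7 + (((4 - 42 + 98) + 15) - 21) = 7 + ((60 + 15) - 21) = 7 + (75 - 21) = 7 + 54 = 61)
S*((-152/(-18) - 50/133) + (147 - 1*46)) = 61*((-152/(-18) - 50/133) + (147 - 1*46)) = 61*((-152*(-1/18) - 50*1/133) + (147 - 46)) = 61*((76/9 - 50/133) + 101) = 61*(9658/1197 + 101) = 61*(130555/1197) = 7963855/1197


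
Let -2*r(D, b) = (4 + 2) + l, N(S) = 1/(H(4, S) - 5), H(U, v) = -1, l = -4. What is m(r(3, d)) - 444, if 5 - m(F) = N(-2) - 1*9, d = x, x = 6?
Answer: -2579/6 ≈ -429.83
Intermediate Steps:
d = 6
N(S) = -⅙ (N(S) = 1/(-1 - 5) = 1/(-6) = -⅙)
r(D, b) = -1 (r(D, b) = -((4 + 2) - 4)/2 = -(6 - 4)/2 = -½*2 = -1)
m(F) = 85/6 (m(F) = 5 - (-⅙ - 1*9) = 5 - (-⅙ - 9) = 5 - 1*(-55/6) = 5 + 55/6 = 85/6)
m(r(3, d)) - 444 = 85/6 - 444 = -2579/6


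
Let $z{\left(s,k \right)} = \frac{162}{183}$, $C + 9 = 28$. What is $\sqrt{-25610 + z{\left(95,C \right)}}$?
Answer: $\frac{2 i \sqrt{23822879}}{61} \approx 160.03 i$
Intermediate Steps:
$C = 19$ ($C = -9 + 28 = 19$)
$z{\left(s,k \right)} = \frac{54}{61}$ ($z{\left(s,k \right)} = 162 \cdot \frac{1}{183} = \frac{54}{61}$)
$\sqrt{-25610 + z{\left(95,C \right)}} = \sqrt{-25610 + \frac{54}{61}} = \sqrt{- \frac{1562156}{61}} = \frac{2 i \sqrt{23822879}}{61}$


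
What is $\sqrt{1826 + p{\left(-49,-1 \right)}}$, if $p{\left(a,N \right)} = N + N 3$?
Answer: $\sqrt{1822} \approx 42.685$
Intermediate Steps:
$p{\left(a,N \right)} = 4 N$ ($p{\left(a,N \right)} = N + 3 N = 4 N$)
$\sqrt{1826 + p{\left(-49,-1 \right)}} = \sqrt{1826 + 4 \left(-1\right)} = \sqrt{1826 - 4} = \sqrt{1822}$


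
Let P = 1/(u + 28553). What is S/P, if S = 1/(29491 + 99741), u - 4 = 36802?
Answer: 65359/129232 ≈ 0.50575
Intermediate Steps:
u = 36806 (u = 4 + 36802 = 36806)
S = 1/129232 ≈ 7.7380e-6
P = 1/65359 (P = 1/(36806 + 28553) = 1/65359 ≈ 1.5300e-5)
S/P = 1/(129232*(1/65359)) = (1/129232)*65359 = 65359/129232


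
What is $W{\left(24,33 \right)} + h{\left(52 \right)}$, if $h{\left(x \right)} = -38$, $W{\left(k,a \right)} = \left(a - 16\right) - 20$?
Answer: $-41$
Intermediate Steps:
$W{\left(k,a \right)} = -36 + a$ ($W{\left(k,a \right)} = \left(-16 + a\right) - 20 = -36 + a$)
$W{\left(24,33 \right)} + h{\left(52 \right)} = \left(-36 + 33\right) - 38 = -3 - 38 = -41$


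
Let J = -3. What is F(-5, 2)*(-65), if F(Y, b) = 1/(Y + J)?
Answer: 65/8 ≈ 8.1250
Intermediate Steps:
F(Y, b) = 1/(-3 + Y) (F(Y, b) = 1/(Y - 3) = 1/(-3 + Y))
F(-5, 2)*(-65) = -65/(-3 - 5) = -65/(-8) = -1/8*(-65) = 65/8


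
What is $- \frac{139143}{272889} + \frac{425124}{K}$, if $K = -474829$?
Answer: $- \frac{60693598261}{43191870327} \approx -1.4052$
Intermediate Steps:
$- \frac{139143}{272889} + \frac{425124}{K} = - \frac{139143}{272889} + \frac{425124}{-474829} = \left(-139143\right) \frac{1}{272889} + 425124 \left(- \frac{1}{474829}\right) = - \frac{46381}{90963} - \frac{425124}{474829} = - \frac{60693598261}{43191870327}$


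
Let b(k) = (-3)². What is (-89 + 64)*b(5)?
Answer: -225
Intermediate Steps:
b(k) = 9
(-89 + 64)*b(5) = (-89 + 64)*9 = -25*9 = -225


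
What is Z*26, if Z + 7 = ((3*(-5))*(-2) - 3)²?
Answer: 18772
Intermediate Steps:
Z = 722 (Z = -7 + ((3*(-5))*(-2) - 3)² = -7 + (-15*(-2) - 3)² = -7 + (30 - 3)² = -7 + 27² = -7 + 729 = 722)
Z*26 = 722*26 = 18772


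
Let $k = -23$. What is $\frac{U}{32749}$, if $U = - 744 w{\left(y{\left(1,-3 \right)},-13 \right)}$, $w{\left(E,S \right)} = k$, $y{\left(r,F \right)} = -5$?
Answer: $\frac{17112}{32749} \approx 0.52252$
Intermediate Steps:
$w{\left(E,S \right)} = -23$
$U = 17112$ ($U = \left(-744\right) \left(-23\right) = 17112$)
$\frac{U}{32749} = \frac{17112}{32749}$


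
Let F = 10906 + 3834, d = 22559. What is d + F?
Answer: 37299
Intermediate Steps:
F = 14740
d + F = 22559 + 14740 = 37299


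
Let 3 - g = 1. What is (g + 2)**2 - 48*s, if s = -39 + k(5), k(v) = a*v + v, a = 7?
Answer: -32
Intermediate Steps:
k(v) = 8*v (k(v) = 7*v + v = 8*v)
g = 2 (g = 3 - 1*1 = 3 - 1 = 2)
s = 1 (s = -39 + 8*5 = -39 + 40 = 1)
(g + 2)**2 - 48*s = (2 + 2)**2 - 48*1 = 4**2 - 48 = 16 - 48 = -32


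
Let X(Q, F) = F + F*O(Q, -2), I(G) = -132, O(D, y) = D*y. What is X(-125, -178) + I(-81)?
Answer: -44810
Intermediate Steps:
X(Q, F) = F - 2*F*Q (X(Q, F) = F + F*(Q*(-2)) = F + F*(-2*Q) = F - 2*F*Q)
X(-125, -178) + I(-81) = -178*(1 - 2*(-125)) - 132 = -178*(1 + 250) - 132 = -178*251 - 132 = -44678 - 132 = -44810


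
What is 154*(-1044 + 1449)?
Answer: 62370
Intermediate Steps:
154*(-1044 + 1449) = 154*405 = 62370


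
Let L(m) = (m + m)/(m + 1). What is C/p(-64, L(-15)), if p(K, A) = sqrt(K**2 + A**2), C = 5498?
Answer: 38486*sqrt(200929)/200929 ≈ 85.858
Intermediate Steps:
L(m) = 2*m/(1 + m) (L(m) = (2*m)/(1 + m) = 2*m/(1 + m))
p(K, A) = sqrt(A**2 + K**2)
C/p(-64, L(-15)) = 5498/(sqrt((2*(-15)/(1 - 15))**2 + (-64)**2)) = 5498/(sqrt((2*(-15)/(-14))**2 + 4096)) = 5498/(sqrt((2*(-15)*(-1/14))**2 + 4096)) = 5498/(sqrt((15/7)**2 + 4096)) = 5498/(sqrt(225/49 + 4096)) = 5498/(sqrt(200929/49)) = 5498/((sqrt(200929)/7)) = 5498*(7*sqrt(200929)/200929) = 38486*sqrt(200929)/200929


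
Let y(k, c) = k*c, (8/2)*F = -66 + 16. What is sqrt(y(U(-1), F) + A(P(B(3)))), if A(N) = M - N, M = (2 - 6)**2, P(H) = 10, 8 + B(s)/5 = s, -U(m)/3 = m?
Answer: 3*I*sqrt(14)/2 ≈ 5.6125*I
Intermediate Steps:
U(m) = -3*m
B(s) = -40 + 5*s
M = 16 (M = (-4)**2 = 16)
F = -25/2 (F = (-66 + 16)/4 = (1/4)*(-50) = -25/2 ≈ -12.500)
y(k, c) = c*k
A(N) = 16 - N
sqrt(y(U(-1), F) + A(P(B(3)))) = sqrt(-(-75)*(-1)/2 + (16 - 1*10)) = sqrt(-25/2*3 + (16 - 10)) = sqrt(-75/2 + 6) = sqrt(-63/2) = 3*I*sqrt(14)/2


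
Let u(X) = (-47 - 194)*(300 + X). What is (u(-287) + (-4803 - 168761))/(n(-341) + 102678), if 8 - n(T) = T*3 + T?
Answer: -176697/104050 ≈ -1.6982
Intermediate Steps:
n(T) = 8 - 4*T (n(T) = 8 - (T*3 + T) = 8 - (3*T + T) = 8 - 4*T)
u(X) = -72300 - 241*X (u(X) = -241*(300 + X) = -72300 - 241*X)
(u(-287) + (-4803 - 168761))/(n(-341) + 102678) = ((-72300 - 241*(-287)) + (-4803 - 168761))/((8 - 4*(-341)) + 102678) = ((-72300 + 69167) - 173564)/((8 + 1364) + 102678) = (-3133 - 173564)/(1372 + 102678) = -176697/104050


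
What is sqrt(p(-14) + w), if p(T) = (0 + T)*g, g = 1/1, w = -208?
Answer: I*sqrt(222) ≈ 14.9*I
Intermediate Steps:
g = 1 (g = 1*1 = 1)
p(T) = T (p(T) = (0 + T)*1 = T*1 = T)
sqrt(p(-14) + w) = sqrt(-14 - 208) = sqrt(-222) = I*sqrt(222)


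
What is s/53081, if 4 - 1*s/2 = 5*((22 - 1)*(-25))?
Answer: 5258/53081 ≈ 0.099056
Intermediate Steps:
s = 5258 (s = 8 - 10*(22 - 1)*(-25) = 8 - 10*21*(-25) = 8 - 10*(-525) = 8 - 2*(-2625) = 8 + 5250 = 5258)
s/53081 = 5258/53081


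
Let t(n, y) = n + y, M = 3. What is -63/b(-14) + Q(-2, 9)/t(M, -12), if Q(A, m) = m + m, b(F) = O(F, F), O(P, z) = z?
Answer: 5/2 ≈ 2.5000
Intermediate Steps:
b(F) = F
Q(A, m) = 2*m
-63/b(-14) + Q(-2, 9)/t(M, -12) = -63/(-14) + (2*9)/(3 - 12) = -63*(-1/14) + 18/(-9) = 9/2 + 18*(-⅑) = 9/2 - 2 = 5/2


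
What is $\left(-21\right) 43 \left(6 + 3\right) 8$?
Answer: $-65016$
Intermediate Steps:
$\left(-21\right) 43 \left(6 + 3\right) 8 = - 903 \cdot 9 \cdot 8 = \left(-903\right) 72 = -65016$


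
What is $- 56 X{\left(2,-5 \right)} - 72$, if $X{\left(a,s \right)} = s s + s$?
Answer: $-1192$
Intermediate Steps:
$X{\left(a,s \right)} = s + s^{2}$ ($X{\left(a,s \right)} = s^{2} + s = s + s^{2}$)
$- 56 X{\left(2,-5 \right)} - 72 = - 56 \left(- 5 \left(1 - 5\right)\right) - 72 = - 56 \left(\left(-5\right) \left(-4\right)\right) - 72 = \left(-56\right) 20 - 72 = -1120 - 72 = -1192$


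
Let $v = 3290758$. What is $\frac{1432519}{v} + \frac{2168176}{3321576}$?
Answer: $\frac{1486645405919}{1366312849326} \approx 1.0881$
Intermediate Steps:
$\frac{1432519}{v} + \frac{2168176}{3321576} = \frac{1432519}{3290758} + \frac{2168176}{3321576} = 1432519 \cdot \frac{1}{3290758} + 2168176 \cdot \frac{1}{3321576} = \frac{1432519}{3290758} + \frac{271022}{415197} = \frac{1486645405919}{1366312849326}$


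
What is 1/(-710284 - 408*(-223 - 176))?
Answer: -1/547492 ≈ -1.8265e-6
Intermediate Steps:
1/(-710284 - 408*(-223 - 176)) = 1/(-710284 - 408*(-399)) = 1/(-710284 + 162792) = 1/(-547492) = -1/547492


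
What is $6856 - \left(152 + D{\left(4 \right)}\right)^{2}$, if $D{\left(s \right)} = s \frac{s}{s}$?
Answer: $-17480$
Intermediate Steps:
$D{\left(s \right)} = s$ ($D{\left(s \right)} = s 1 = s$)
$6856 - \left(152 + D{\left(4 \right)}\right)^{2} = 6856 - \left(152 + 4\right)^{2} = 6856 - 156^{2} = 6856 - 24336 = -17480$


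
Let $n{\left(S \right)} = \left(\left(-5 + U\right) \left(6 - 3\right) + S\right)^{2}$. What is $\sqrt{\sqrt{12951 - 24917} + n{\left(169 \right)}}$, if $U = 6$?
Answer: $\sqrt{29584 + i \sqrt{11966}} \approx 172.0 + 0.318 i$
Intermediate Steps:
$n{\left(S \right)} = \left(3 + S\right)^{2}$ ($n{\left(S \right)} = \left(\left(-5 + 6\right) \left(6 - 3\right) + S\right)^{2} = \left(1 \cdot 3 + S\right)^{2} = \left(3 + S\right)^{2}$)
$\sqrt{\sqrt{12951 - 24917} + n{\left(169 \right)}} = \sqrt{\sqrt{12951 - 24917} + \left(3 + 169\right)^{2}} = \sqrt{\sqrt{-11966} + 172^{2}} = \sqrt{i \sqrt{11966} + 29584} = \sqrt{29584 + i \sqrt{11966}}$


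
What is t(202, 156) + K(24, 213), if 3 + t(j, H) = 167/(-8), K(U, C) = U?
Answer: ⅛ ≈ 0.12500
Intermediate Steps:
t(j, H) = -191/8 (t(j, H) = -3 + 167/(-8) = -3 + 167*(-⅛) = -3 - 167/8 = -191/8)
t(202, 156) + K(24, 213) = -191/8 + 24 = ⅛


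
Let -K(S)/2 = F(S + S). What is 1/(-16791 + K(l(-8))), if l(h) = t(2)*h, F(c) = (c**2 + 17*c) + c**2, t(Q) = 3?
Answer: -1/24375 ≈ -4.1026e-5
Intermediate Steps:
F(c) = 2*c**2 + 17*c
l(h) = 3*h
K(S) = -4*S*(17 + 4*S) (K(S) = -2*(S + S)*(17 + 2*(S + S)) = -2*2*S*(17 + 2*(2*S)) = -2*2*S*(17 + 4*S) = -4*S*(17 + 4*S))
1/(-16791 + K(l(-8))) = 1/(-16791 - 4*3*(-8)*(17 + 4*(3*(-8)))) = 1/(-16791 - 4*(-24)*(17 + 4*(-24))) = 1/(-16791 - 4*(-24)*(17 - 96)) = 1/(-16791 - 4*(-24)*(-79)) = 1/(-16791 - 7584) = 1/(-24375) = -1/24375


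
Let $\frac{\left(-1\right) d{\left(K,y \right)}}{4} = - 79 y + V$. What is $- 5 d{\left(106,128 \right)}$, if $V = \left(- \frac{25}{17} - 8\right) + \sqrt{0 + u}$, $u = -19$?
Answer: $- \frac{3441300}{17} + 20 i \sqrt{19} \approx -2.0243 \cdot 10^{5} + 87.178 i$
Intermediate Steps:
$V = - \frac{161}{17} + i \sqrt{19}$ ($V = \left(- \frac{25}{17} - 8\right) + \sqrt{0 - 19} = \left(\left(-25\right) \frac{1}{17} - 8\right) + \sqrt{-19} = \left(- \frac{25}{17} - 8\right) + i \sqrt{19} = - \frac{161}{17} + i \sqrt{19} \approx -9.4706 + 4.3589 i$)
$d{\left(K,y \right)} = \frac{644}{17} + 316 y - 4 i \sqrt{19}$ ($d{\left(K,y \right)} = - 4 \left(- 79 y - \left(\frac{161}{17} - i \sqrt{19}\right)\right) = - 4 \left(- \frac{161}{17} - 79 y + i \sqrt{19}\right) = \frac{644}{17} + 316 y - 4 i \sqrt{19}$)
$- 5 d{\left(106,128 \right)} = - 5 \left(\frac{644}{17} + 316 \cdot 128 - 4 i \sqrt{19}\right) = - 5 \left(\frac{644}{17} + 40448 - 4 i \sqrt{19}\right) = - 5 \left(\frac{688260}{17} - 4 i \sqrt{19}\right) = - \frac{3441300}{17} + 20 i \sqrt{19}$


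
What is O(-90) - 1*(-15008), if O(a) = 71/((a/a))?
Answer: 15079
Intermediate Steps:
O(a) = 71 (O(a) = 71/1 = 71*1 = 71)
O(-90) - 1*(-15008) = 71 - 1*(-15008) = 71 + 15008 = 15079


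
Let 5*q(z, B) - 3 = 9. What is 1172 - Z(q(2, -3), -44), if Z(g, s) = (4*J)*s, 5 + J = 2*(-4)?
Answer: -1116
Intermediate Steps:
J = -13 (J = -5 + 2*(-4) = -5 - 8 = -13)
q(z, B) = 12/5 (q(z, B) = ⅗ + (⅕)*9 = ⅗ + 9/5 = 12/5)
Z(g, s) = -52*s (Z(g, s) = (4*(-13))*s = -52*s)
1172 - Z(q(2, -3), -44) = 1172 - (-52)*(-44) = 1172 - 1*2288 = 1172 - 2288 = -1116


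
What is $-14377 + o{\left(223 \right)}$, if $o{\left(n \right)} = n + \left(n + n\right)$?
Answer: $-13708$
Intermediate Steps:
$o{\left(n \right)} = 3 n$ ($o{\left(n \right)} = n + 2 n = 3 n$)
$-14377 + o{\left(223 \right)} = -14377 + 3 \cdot 223 = -14377 + 669 = -13708$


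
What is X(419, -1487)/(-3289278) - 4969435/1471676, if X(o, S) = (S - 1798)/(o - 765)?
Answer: -117826459330405/34893750323231 ≈ -3.3767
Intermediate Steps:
X(o, S) = (-1798 + S)/(-765 + o)
X(419, -1487)/(-3289278) - 4969435/1471676 = ((-1798 - 1487)/(-765 + 419))/(-3289278) - 4969435/1471676 = (-3285/(-346))*(-1/3289278) - 4969435*1/1471676 = -1/346*(-3285)*(-1/3289278) - 4969435/1471676 = (3285/346)*(-1/3289278) - 4969435/1471676 = -1095/379363396 - 4969435/1471676 = -117826459330405/34893750323231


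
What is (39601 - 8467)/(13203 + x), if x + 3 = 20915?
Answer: 31134/34115 ≈ 0.91262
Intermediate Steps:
x = 20912 (x = -3 + 20915 = 20912)
(39601 - 8467)/(13203 + x) = (39601 - 8467)/(13203 + 20912) = 31134/34115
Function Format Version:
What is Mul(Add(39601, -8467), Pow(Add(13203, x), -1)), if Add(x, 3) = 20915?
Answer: Rational(31134, 34115) ≈ 0.91262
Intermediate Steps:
x = 20912 (x = Add(-3, 20915) = 20912)
Mul(Add(39601, -8467), Pow(Add(13203, x), -1)) = Mul(Add(39601, -8467), Pow(Add(13203, 20912), -1)) = Mul(31134, Pow(34115, -1)) = Mul(31134, Rational(1, 34115)) = Rational(31134, 34115)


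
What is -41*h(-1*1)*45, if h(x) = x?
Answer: 1845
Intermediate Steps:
-41*h(-1*1)*45 = -(-41)*45 = -41*(-1)*45 = 41*45 = 1845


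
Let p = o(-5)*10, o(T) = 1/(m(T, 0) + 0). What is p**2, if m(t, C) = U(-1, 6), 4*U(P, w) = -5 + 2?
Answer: 1600/9 ≈ 177.78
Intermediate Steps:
U(P, w) = -3/4 (U(P, w) = (-5 + 2)/4 = (1/4)*(-3) = -3/4)
m(t, C) = -3/4
o(T) = -4/3 (o(T) = 1/(-3/4 + 0) = 1/(-3/4) = -4/3)
p = -40/3 (p = -4/3*10 = -40/3 ≈ -13.333)
p**2 = (-40/3)**2 = 1600/9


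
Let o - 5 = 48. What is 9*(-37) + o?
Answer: -280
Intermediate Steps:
o = 53 (o = 5 + 48 = 53)
9*(-37) + o = 9*(-37) + 53 = -333 + 53 = -280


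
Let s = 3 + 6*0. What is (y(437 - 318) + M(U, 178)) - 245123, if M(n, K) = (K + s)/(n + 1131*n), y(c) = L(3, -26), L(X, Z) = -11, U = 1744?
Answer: -483945503691/1974208 ≈ -2.4513e+5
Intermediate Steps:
s = 3 (s = 3 + 0 = 3)
y(c) = -11
M(n, K) = (3 + K)/(1132*n) (M(n, K) = (K + 3)/(n + 1131*n) = (3 + K)/((1132*n)) = (3 + K)*(1/(1132*n)) = (3 + K)/(1132*n))
(y(437 - 318) + M(U, 178)) - 245123 = (-11 + (1/1132)*(3 + 178)/1744) - 245123 = (-11 + (1/1132)*(1/1744)*181) - 245123 = (-11 + 181/1974208) - 245123 = -21716107/1974208 - 245123 = -483945503691/1974208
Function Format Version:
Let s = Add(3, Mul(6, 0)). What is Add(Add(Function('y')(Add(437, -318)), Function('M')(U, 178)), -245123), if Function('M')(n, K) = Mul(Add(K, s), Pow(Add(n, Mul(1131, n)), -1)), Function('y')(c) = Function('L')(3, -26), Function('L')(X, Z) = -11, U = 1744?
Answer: Rational(-483945503691, 1974208) ≈ -2.4513e+5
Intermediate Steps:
s = 3 (s = Add(3, 0) = 3)
Function('y')(c) = -11
Function('M')(n, K) = Mul(Rational(1, 1132), Pow(n, -1), Add(3, K)) (Function('M')(n, K) = Mul(Add(K, 3), Pow(Add(n, Mul(1131, n)), -1)) = Mul(Add(3, K), Pow(Mul(1132, n), -1)) = Mul(Add(3, K), Mul(Rational(1, 1132), Pow(n, -1))) = Mul(Rational(1, 1132), Pow(n, -1), Add(3, K)))
Add(Add(Function('y')(Add(437, -318)), Function('M')(U, 178)), -245123) = Add(Add(-11, Mul(Rational(1, 1132), Pow(1744, -1), Add(3, 178))), -245123) = Add(Add(-11, Mul(Rational(1, 1132), Rational(1, 1744), 181)), -245123) = Add(Add(-11, Rational(181, 1974208)), -245123) = Add(Rational(-21716107, 1974208), -245123) = Rational(-483945503691, 1974208)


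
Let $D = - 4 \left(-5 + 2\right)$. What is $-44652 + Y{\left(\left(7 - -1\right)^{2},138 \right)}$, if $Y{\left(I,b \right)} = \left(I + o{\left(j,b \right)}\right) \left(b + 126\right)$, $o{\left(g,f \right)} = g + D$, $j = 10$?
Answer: $-21948$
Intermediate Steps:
$D = 12$ ($D = \left(-4\right) \left(-3\right) = 12$)
$o{\left(g,f \right)} = 12 + g$ ($o{\left(g,f \right)} = g + 12 = 12 + g$)
$Y{\left(I,b \right)} = \left(22 + I\right) \left(126 + b\right)$ ($Y{\left(I,b \right)} = \left(I + \left(12 + 10\right)\right) \left(b + 126\right) = \left(I + 22\right) \left(126 + b\right) = \left(22 + I\right) \left(126 + b\right)$)
$-44652 + Y{\left(\left(7 - -1\right)^{2},138 \right)} = -44652 + \left(2772 + 22 \cdot 138 + 126 \left(7 - -1\right)^{2} + \left(7 - -1\right)^{2} \cdot 138\right) = -44652 + \left(2772 + 3036 + 126 \left(7 + 1\right)^{2} + \left(7 + 1\right)^{2} \cdot 138\right) = -44652 + \left(2772 + 3036 + 126 \cdot 8^{2} + 8^{2} \cdot 138\right) = -44652 + \left(2772 + 3036 + 126 \cdot 64 + 64 \cdot 138\right) = -44652 + \left(2772 + 3036 + 8064 + 8832\right) = -44652 + 22704 = -21948$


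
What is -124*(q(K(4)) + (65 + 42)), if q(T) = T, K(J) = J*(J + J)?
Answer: -17236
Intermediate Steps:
K(J) = 2*J**2 (K(J) = J*(2*J) = 2*J**2)
-124*(q(K(4)) + (65 + 42)) = -124*(2*4**2 + (65 + 42)) = -124*(2*16 + 107) = -124*(32 + 107) = -124*139 = -17236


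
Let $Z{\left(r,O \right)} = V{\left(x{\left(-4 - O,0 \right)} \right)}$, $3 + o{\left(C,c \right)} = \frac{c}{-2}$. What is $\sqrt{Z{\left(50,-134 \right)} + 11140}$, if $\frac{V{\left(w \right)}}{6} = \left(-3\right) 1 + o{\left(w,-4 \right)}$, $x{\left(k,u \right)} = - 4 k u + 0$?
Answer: $2 \sqrt{2779} \approx 105.43$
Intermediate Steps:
$o{\left(C,c \right)} = -3 - \frac{c}{2}$ ($o{\left(C,c \right)} = -3 + \frac{c}{-2} = -3 + c \left(- \frac{1}{2}\right) = -3 - \frac{c}{2}$)
$x{\left(k,u \right)} = - 4 k u$ ($x{\left(k,u \right)} = - 4 k u + 0 = - 4 k u$)
$V{\left(w \right)} = -24$ ($V{\left(w \right)} = 6 \left(\left(-3\right) 1 - 1\right) = 6 \left(-3 + \left(-3 + 2\right)\right) = 6 \left(-3 - 1\right) = 6 \left(-4\right) = -24$)
$Z{\left(r,O \right)} = -24$
$\sqrt{Z{\left(50,-134 \right)} + 11140} = \sqrt{-24 + 11140} = \sqrt{11116} = 2 \sqrt{2779}$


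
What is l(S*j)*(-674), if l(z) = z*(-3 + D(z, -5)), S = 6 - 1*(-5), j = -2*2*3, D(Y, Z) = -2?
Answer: -444840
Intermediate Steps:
j = -12 (j = -4*3 = -12)
S = 11 (S = 6 + 5 = 11)
l(z) = -5*z (l(z) = z*(-3 - 2) = z*(-5) = -5*z)
l(S*j)*(-674) = -55*(-12)*(-674) = -5*(-132)*(-674) = 660*(-674) = -444840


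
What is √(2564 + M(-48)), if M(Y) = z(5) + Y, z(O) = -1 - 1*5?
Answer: √2510 ≈ 50.100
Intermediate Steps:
z(O) = -6 (z(O) = -1 - 5 = -6)
M(Y) = -6 + Y
√(2564 + M(-48)) = √(2564 + (-6 - 48)) = √(2564 - 54) = √2510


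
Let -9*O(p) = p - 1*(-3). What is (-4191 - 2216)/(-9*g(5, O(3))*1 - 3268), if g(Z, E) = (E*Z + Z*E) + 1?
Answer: 6407/3217 ≈ 1.9916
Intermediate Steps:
O(p) = -1/3 - p/9 (O(p) = -(p - 1*(-3))/9 = -(p + 3)/9 = -(3 + p)/9 = -1/3 - p/9)
g(Z, E) = 1 + 2*E*Z (g(Z, E) = (E*Z + E*Z) + 1 = 2*E*Z + 1 = 1 + 2*E*Z)
(-4191 - 2216)/(-9*g(5, O(3))*1 - 3268) = (-4191 - 2216)/(-9*(1 + 2*(-1/3 - 1/9*3)*5)*1 - 3268) = -6407/(-9*(1 + 2*(-1/3 - 1/3)*5)*1 - 3268) = -6407/(-9*(1 + 2*(-2/3)*5)*1 - 3268) = -6407/(-9*(1 - 20/3)*1 - 3268) = -6407/(-9*(-17/3)*1 - 3268) = -6407/(51*1 - 3268) = -6407/(51 - 3268) = -6407/(-3217) = -6407*(-1/3217) = 6407/3217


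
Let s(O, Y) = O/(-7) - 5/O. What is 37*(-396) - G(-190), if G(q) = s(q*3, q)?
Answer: -11757283/798 ≈ -14733.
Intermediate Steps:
s(O, Y) = -5/O - O/7 (s(O, Y) = O*(-⅐) - 5/O = -O/7 - 5/O = -5/O - O/7)
G(q) = -5/(3*q) - 3*q/7 (G(q) = -5*1/(3*q) - q*3/7 = -5*1/(3*q) - 3*q/7 = -5/(3*q) - 3*q/7)
37*(-396) - G(-190) = 37*(-396) - (-35 - 9*(-190)²)/(21*(-190)) = -14652 - (-1)*(-35 - 9*36100)/(21*190) = -14652 - (-1)*(-35 - 324900)/(21*190) = -14652 - (-1)*(-324935)/(21*190) = -14652 - 1*64987/798 = -14652 - 64987/798 = -11757283/798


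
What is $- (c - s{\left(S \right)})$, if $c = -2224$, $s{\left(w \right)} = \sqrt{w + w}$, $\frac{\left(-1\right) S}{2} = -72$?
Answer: $2224 + 12 \sqrt{2} \approx 2241.0$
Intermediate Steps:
$S = 144$ ($S = \left(-2\right) \left(-72\right) = 144$)
$s{\left(w \right)} = \sqrt{2} \sqrt{w}$ ($s{\left(w \right)} = \sqrt{2 w} = \sqrt{2} \sqrt{w}$)
$- (c - s{\left(S \right)}) = - (-2224 - \sqrt{2} \sqrt{144}) = - (-2224 - \sqrt{2} \cdot 12) = - (-2224 - 12 \sqrt{2}) = 2224 + 12 \sqrt{2}$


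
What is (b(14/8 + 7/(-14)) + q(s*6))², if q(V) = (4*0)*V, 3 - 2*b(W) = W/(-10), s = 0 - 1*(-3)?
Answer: 625/256 ≈ 2.4414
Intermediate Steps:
s = 3 (s = 0 + 3 = 3)
b(W) = 3/2 + W/20 (b(W) = 3/2 - W/(2*(-10)) = 3/2 - W*(-1)/(2*10) = 3/2 - (-1)*W/20 = 3/2 + W/20)
q(V) = 0 (q(V) = 0*V = 0)
(b(14/8 + 7/(-14)) + q(s*6))² = ((3/2 + (14/8 + 7/(-14))/20) + 0)² = ((3/2 + (14*(⅛) + 7*(-1/14))/20) + 0)² = ((3/2 + (7/4 - ½)/20) + 0)² = ((3/2 + (1/20)*(5/4)) + 0)² = ((3/2 + 1/16) + 0)² = (25/16 + 0)² = (25/16)² = 625/256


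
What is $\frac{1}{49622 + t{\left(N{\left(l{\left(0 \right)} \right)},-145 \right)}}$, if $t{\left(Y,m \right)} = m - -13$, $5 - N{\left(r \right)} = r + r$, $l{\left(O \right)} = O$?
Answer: $\frac{1}{49490} \approx 2.0206 \cdot 10^{-5}$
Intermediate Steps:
$N{\left(r \right)} = 5 - 2 r$ ($N{\left(r \right)} = 5 - \left(r + r\right) = 5 - 2 r$)
$t{\left(Y,m \right)} = 13 + m$ ($t{\left(Y,m \right)} = m + \left(-88 + 101\right) = m + 13 = 13 + m$)
$\frac{1}{49622 + t{\left(N{\left(l{\left(0 \right)} \right)},-145 \right)}} = \frac{1}{49622 + \left(13 - 145\right)} = \frac{1}{49622 - 132} = \frac{1}{49490}$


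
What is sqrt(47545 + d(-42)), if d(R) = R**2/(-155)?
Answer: sqrt(1141995205)/155 ≈ 218.02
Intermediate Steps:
d(R) = -R**2/155
sqrt(47545 + d(-42)) = sqrt(47545 - 1/155*(-42)**2) = sqrt(47545 - 1/155*1764) = sqrt(47545 - 1764/155) = sqrt(7367711/155) = sqrt(1141995205)/155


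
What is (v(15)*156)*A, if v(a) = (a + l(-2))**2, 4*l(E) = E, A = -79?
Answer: -2591121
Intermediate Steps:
l(E) = E/4
v(a) = (-1/2 + a)**2 (v(a) = (a + (1/4)*(-2))**2 = (a - 1/2)**2 = (-1/2 + a)**2)
(v(15)*156)*A = (((-1 + 2*15)**2/4)*156)*(-79) = (((-1 + 30)**2/4)*156)*(-79) = (((1/4)*29**2)*156)*(-79) = (((1/4)*841)*156)*(-79) = ((841/4)*156)*(-79) = 32799*(-79) = -2591121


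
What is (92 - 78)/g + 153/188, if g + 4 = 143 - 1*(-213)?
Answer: 7061/8272 ≈ 0.85360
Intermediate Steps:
g = 352 (g = -4 + (143 - 1*(-213)) = -4 + (143 + 213) = -4 + 356 = 352)
(92 - 78)/g + 153/188 = (92 - 78)/352 + 153/188 = 14*(1/352) + 153*(1/188) = 7/176 + 153/188 = 7061/8272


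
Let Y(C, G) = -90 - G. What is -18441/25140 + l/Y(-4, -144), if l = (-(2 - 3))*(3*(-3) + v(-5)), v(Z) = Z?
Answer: -224629/226260 ≈ -0.99279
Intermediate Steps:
l = -14 (l = (-(2 - 3))*(3*(-3) - 5) = (-1*(-1))*(-9 - 5) = 1*(-14) = -14)
-18441/25140 + l/Y(-4, -144) = -18441/25140 - 14/(-90 - 1*(-144)) = -18441*1/25140 - 14/(-90 + 144) = -6147/8380 - 14/54 = -6147/8380 - 14*1/54 = -6147/8380 - 7/27 = -224629/226260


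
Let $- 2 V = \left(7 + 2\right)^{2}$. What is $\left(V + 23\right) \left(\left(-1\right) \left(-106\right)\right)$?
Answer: $-1855$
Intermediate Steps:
$V = - \frac{81}{2}$ ($V = - \frac{\left(7 + 2\right)^{2}}{2} = - \frac{9^{2}}{2} = \left(- \frac{1}{2}\right) 81 = - \frac{81}{2} \approx -40.5$)
$\left(V + 23\right) \left(\left(-1\right) \left(-106\right)\right) = \left(- \frac{81}{2} + 23\right) \left(\left(-1\right) \left(-106\right)\right) = \left(- \frac{35}{2}\right) 106 = -1855$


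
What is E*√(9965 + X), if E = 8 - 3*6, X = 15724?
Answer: -10*√25689 ≈ -1602.8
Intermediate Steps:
E = -10 (E = 8 - 18 = -10)
E*√(9965 + X) = -10*√(9965 + 15724) = -10*√25689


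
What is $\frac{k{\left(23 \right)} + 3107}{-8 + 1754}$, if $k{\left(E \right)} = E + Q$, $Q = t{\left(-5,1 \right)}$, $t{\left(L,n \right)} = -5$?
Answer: $\frac{3125}{1746} \approx 1.7898$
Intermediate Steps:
$Q = -5$
$k{\left(E \right)} = -5 + E$ ($k{\left(E \right)} = E - 5 = -5 + E$)
$\frac{k{\left(23 \right)} + 3107}{-8 + 1754} = \frac{\left(-5 + 23\right) + 3107}{-8 + 1754} = \frac{18 + 3107}{1746} = 3125 \cdot \frac{1}{1746} = \frac{3125}{1746}$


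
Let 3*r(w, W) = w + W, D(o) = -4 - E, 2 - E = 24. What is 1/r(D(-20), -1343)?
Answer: -3/1325 ≈ -0.0022641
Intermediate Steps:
E = -22 (E = 2 - 1*24 = 2 - 24 = -22)
D(o) = 18 (D(o) = -4 - 1*(-22) = -4 + 22 = 18)
r(w, W) = W/3 + w/3 (r(w, W) = (w + W)/3 = (W + w)/3 = W/3 + w/3)
1/r(D(-20), -1343) = 1/((⅓)*(-1343) + (⅓)*18) = 1/(-1343/3 + 6) = 1/(-1325/3) = -3/1325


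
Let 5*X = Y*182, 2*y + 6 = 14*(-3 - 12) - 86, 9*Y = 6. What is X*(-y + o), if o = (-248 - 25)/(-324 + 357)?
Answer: 114296/33 ≈ 3463.5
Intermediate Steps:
Y = ⅔ (Y = (⅑)*6 = ⅔ ≈ 0.66667)
y = -151 (y = -3 + (14*(-3 - 12) - 86)/2 = -3 + (14*(-15) - 86)/2 = -3 + (-210 - 86)/2 = -3 + (½)*(-296) = -3 - 148 = -151)
X = 364/15 (X = ((⅔)*182)/5 = (⅕)*(364/3) = 364/15 ≈ 24.267)
o = -91/11 (o = -273/33 = -273*1/33 = -91/11 ≈ -8.2727)
X*(-y + o) = 364*(-1*(-151) - 91/11)/15 = 364*(151 - 91/11)/15 = (364/15)*(1570/11) = 114296/33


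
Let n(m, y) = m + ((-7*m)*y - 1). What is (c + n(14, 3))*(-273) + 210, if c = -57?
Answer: 92484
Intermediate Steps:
n(m, y) = -1 + m - 7*m*y (n(m, y) = m + (-7*m*y - 1) = m + (-1 - 7*m*y) = -1 + m - 7*m*y)
(c + n(14, 3))*(-273) + 210 = (-57 + (-1 + 14 - 7*14*3))*(-273) + 210 = (-57 + (-1 + 14 - 294))*(-273) + 210 = (-57 - 281)*(-273) + 210 = -338*(-273) + 210 = 92274 + 210 = 92484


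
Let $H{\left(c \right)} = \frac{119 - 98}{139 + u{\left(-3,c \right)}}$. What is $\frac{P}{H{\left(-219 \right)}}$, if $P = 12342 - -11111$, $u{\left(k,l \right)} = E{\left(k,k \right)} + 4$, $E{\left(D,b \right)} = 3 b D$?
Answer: $\frac{3987010}{21} \approx 1.8986 \cdot 10^{5}$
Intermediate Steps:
$E{\left(D,b \right)} = 3 D b$
$u{\left(k,l \right)} = 4 + 3 k^{2}$ ($u{\left(k,l \right)} = 3 k k + 4 = 3 k^{2} + 4 = 4 + 3 k^{2}$)
$P = 23453$ ($P = 12342 + 11111 = 23453$)
$H{\left(c \right)} = \frac{21}{170}$ ($H{\left(c \right)} = \frac{119 - 98}{139 + \left(4 + 3 \left(-3\right)^{2}\right)} = \frac{21}{139 + \left(4 + 3 \cdot 9\right)} = \frac{21}{139 + \left(4 + 27\right)} = \frac{21}{139 + 31} = \frac{21}{170}$)
$\frac{P}{H{\left(-219 \right)}} = \frac{23453}{\frac{21}{170}} = 23453 \cdot \frac{170}{21} = \frac{3987010}{21}$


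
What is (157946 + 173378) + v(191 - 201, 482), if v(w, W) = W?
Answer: 331806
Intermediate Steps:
(157946 + 173378) + v(191 - 201, 482) = (157946 + 173378) + 482 = 331324 + 482 = 331806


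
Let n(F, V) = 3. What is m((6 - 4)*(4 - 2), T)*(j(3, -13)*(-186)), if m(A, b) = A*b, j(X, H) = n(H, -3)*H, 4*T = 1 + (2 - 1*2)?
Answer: 7254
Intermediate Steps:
T = 1/4 (T = (1 + (2 - 1*2))/4 = (1 + (2 - 2))/4 = (1 + 0)/4 = (1/4)*1 = 1/4 ≈ 0.25000)
j(X, H) = 3*H
m((6 - 4)*(4 - 2), T)*(j(3, -13)*(-186)) = (((6 - 4)*(4 - 2))*(1/4))*((3*(-13))*(-186)) = ((2*2)*(1/4))*(-39*(-186)) = (4*(1/4))*7254 = 1*7254 = 7254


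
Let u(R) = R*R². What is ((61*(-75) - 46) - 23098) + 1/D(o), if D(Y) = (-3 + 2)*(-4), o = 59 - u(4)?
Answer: -110875/4 ≈ -27719.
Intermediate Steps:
u(R) = R³
o = -5 (o = 59 - 1*4³ = 59 - 1*64 = 59 - 64 = -5)
D(Y) = 4 (D(Y) = -1*(-4) = 4)
((61*(-75) - 46) - 23098) + 1/D(o) = ((61*(-75) - 46) - 23098) + 1/4 = ((-4575 - 46) - 23098) + ¼ = (-4621 - 23098) + ¼ = -27719 + ¼ = -110875/4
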